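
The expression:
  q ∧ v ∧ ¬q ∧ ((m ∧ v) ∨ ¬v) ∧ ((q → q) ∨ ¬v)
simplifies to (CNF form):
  False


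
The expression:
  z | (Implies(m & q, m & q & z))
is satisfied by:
  {z: True, m: False, q: False}
  {m: False, q: False, z: False}
  {z: True, q: True, m: False}
  {q: True, m: False, z: False}
  {z: True, m: True, q: False}
  {m: True, z: False, q: False}
  {z: True, q: True, m: True}


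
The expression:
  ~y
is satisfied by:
  {y: False}


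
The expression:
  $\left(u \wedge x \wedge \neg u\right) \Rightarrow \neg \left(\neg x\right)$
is always true.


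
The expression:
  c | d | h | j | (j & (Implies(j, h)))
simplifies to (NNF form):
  c | d | h | j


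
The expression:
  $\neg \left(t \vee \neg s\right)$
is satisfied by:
  {s: True, t: False}


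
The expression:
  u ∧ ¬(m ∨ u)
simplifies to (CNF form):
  False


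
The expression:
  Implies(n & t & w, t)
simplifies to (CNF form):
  True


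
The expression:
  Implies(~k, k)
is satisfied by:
  {k: True}


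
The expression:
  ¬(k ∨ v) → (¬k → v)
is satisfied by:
  {k: True, v: True}
  {k: True, v: False}
  {v: True, k: False}


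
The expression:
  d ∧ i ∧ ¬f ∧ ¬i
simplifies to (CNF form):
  False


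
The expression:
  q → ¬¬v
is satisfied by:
  {v: True, q: False}
  {q: False, v: False}
  {q: True, v: True}


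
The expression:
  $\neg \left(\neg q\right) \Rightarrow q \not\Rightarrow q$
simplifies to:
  $\neg q$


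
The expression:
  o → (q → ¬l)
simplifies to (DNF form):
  ¬l ∨ ¬o ∨ ¬q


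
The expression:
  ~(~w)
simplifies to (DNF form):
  w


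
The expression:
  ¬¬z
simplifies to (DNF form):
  z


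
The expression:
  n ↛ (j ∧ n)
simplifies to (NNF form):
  n ∧ ¬j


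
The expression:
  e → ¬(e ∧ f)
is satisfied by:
  {e: False, f: False}
  {f: True, e: False}
  {e: True, f: False}


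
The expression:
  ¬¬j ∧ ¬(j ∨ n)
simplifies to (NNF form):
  False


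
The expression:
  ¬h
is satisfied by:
  {h: False}


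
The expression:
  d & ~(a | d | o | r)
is never true.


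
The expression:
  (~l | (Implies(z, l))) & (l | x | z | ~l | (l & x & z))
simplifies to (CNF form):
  True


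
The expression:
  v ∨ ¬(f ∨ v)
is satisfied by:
  {v: True, f: False}
  {f: False, v: False}
  {f: True, v: True}


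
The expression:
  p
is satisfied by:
  {p: True}


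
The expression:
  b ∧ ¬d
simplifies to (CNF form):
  b ∧ ¬d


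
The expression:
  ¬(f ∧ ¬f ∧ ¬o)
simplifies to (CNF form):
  True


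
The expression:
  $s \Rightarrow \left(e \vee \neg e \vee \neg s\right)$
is always true.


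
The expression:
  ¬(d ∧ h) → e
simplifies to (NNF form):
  e ∨ (d ∧ h)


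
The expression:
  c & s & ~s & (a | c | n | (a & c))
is never true.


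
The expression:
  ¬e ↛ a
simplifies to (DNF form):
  a ∨ ¬e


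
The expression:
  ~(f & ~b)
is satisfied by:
  {b: True, f: False}
  {f: False, b: False}
  {f: True, b: True}


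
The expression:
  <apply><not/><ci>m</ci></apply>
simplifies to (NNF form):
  <apply><not/><ci>m</ci></apply>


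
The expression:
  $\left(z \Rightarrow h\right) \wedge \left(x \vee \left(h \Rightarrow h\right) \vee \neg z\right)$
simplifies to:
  $h \vee \neg z$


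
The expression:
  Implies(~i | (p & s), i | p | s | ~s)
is always true.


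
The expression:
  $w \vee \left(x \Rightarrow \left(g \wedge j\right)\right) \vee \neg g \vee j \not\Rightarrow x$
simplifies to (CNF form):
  $j \vee w \vee \neg g \vee \neg x$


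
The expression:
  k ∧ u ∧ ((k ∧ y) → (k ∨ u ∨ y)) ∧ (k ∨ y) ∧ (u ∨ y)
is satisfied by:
  {u: True, k: True}


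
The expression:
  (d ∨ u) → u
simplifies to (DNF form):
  u ∨ ¬d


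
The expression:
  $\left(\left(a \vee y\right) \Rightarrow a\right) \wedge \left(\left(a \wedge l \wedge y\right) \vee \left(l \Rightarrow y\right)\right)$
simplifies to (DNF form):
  $\left(a \wedge y\right) \vee \left(\neg l \wedge \neg y\right)$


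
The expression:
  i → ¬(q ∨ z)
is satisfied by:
  {q: False, i: False, z: False}
  {z: True, q: False, i: False}
  {q: True, z: False, i: False}
  {z: True, q: True, i: False}
  {i: True, z: False, q: False}


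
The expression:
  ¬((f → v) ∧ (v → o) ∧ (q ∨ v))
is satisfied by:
  {f: True, v: False, o: False, q: False}
  {f: False, v: False, o: False, q: False}
  {q: True, f: True, v: False, o: False}
  {o: True, f: True, v: False, q: False}
  {o: True, f: False, v: False, q: False}
  {q: True, o: True, f: True, v: False}
  {v: True, f: True, q: False, o: False}
  {v: True, f: False, q: False, o: False}
  {q: True, v: True, f: True, o: False}
  {q: True, v: True, f: False, o: False}


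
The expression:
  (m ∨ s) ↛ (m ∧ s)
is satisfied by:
  {m: True, s: False}
  {s: True, m: False}


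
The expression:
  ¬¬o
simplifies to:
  o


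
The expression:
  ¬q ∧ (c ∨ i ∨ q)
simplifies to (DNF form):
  (c ∧ ¬q) ∨ (i ∧ ¬q)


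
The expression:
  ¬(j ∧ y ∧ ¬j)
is always true.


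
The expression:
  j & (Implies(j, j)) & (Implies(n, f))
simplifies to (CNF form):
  j & (f | ~n)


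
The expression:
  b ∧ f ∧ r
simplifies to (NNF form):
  b ∧ f ∧ r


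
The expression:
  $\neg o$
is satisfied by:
  {o: False}


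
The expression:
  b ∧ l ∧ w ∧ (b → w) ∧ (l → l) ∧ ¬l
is never true.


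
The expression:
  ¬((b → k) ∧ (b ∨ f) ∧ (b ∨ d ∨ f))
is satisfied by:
  {f: False, k: False, b: False}
  {b: True, f: False, k: False}
  {k: True, f: False, b: False}
  {b: True, f: True, k: False}


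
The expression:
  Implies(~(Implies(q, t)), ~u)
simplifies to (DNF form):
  t | ~q | ~u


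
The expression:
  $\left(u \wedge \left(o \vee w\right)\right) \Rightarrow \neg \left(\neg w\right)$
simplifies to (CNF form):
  $w \vee \neg o \vee \neg u$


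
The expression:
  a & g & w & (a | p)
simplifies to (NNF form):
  a & g & w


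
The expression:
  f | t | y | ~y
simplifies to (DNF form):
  True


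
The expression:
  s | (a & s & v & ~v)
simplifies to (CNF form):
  s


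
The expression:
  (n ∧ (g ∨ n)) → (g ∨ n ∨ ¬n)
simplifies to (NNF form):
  True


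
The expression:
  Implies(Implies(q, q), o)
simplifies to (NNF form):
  o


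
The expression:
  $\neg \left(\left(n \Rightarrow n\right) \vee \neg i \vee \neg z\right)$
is never true.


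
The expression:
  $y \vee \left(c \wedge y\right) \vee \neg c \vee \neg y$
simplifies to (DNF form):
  $\text{True}$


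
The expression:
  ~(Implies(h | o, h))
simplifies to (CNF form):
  o & ~h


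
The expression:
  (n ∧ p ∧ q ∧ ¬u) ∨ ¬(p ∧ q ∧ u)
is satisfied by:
  {p: False, u: False, q: False}
  {q: True, p: False, u: False}
  {u: True, p: False, q: False}
  {q: True, u: True, p: False}
  {p: True, q: False, u: False}
  {q: True, p: True, u: False}
  {u: True, p: True, q: False}


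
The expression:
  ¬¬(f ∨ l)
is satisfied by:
  {l: True, f: True}
  {l: True, f: False}
  {f: True, l: False}


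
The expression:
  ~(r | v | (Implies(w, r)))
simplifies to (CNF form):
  w & ~r & ~v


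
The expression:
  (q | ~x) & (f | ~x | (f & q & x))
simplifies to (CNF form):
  (f | ~x) & (q | ~x)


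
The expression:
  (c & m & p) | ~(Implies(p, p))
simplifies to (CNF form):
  c & m & p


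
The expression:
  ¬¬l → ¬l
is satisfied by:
  {l: False}


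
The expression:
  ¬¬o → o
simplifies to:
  True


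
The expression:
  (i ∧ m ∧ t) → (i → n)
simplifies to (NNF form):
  n ∨ ¬i ∨ ¬m ∨ ¬t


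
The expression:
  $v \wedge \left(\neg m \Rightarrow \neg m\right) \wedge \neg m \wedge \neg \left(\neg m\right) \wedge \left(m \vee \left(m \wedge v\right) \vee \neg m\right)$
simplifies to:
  $\text{False}$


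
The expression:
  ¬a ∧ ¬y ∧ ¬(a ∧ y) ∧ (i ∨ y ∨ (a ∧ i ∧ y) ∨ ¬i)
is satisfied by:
  {y: False, a: False}


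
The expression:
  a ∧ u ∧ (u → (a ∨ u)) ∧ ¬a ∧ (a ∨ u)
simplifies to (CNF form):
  False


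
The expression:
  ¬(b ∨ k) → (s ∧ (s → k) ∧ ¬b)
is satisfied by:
  {b: True, k: True}
  {b: True, k: False}
  {k: True, b: False}


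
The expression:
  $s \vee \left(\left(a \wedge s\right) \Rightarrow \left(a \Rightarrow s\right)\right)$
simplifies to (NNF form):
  $\text{True}$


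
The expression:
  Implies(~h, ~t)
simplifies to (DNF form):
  h | ~t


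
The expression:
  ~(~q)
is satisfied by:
  {q: True}


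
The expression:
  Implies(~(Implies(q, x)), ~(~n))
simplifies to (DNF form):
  n | x | ~q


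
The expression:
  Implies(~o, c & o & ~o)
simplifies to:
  o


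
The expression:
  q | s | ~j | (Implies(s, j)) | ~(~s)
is always true.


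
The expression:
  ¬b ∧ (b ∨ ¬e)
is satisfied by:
  {e: False, b: False}


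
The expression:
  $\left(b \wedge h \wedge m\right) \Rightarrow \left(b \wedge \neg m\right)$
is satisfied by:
  {h: False, m: False, b: False}
  {b: True, h: False, m: False}
  {m: True, h: False, b: False}
  {b: True, m: True, h: False}
  {h: True, b: False, m: False}
  {b: True, h: True, m: False}
  {m: True, h: True, b: False}


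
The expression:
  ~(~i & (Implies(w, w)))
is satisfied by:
  {i: True}


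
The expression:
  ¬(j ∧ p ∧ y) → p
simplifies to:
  p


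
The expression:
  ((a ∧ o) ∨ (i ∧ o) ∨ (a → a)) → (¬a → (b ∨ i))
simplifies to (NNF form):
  a ∨ b ∨ i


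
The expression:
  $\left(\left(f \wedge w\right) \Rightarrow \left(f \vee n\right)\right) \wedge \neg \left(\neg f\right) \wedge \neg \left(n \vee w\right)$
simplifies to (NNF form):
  $f \wedge \neg n \wedge \neg w$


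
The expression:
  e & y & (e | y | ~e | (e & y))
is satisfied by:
  {e: True, y: True}


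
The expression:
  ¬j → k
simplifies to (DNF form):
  j ∨ k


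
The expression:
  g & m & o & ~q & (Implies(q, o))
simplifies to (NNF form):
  g & m & o & ~q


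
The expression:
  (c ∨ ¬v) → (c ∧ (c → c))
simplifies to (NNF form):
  c ∨ v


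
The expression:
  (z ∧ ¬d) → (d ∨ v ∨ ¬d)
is always true.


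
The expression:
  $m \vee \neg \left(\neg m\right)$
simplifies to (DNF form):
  $m$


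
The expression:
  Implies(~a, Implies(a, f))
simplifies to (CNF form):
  True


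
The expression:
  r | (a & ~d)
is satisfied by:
  {r: True, a: True, d: False}
  {r: True, a: False, d: False}
  {r: True, d: True, a: True}
  {r: True, d: True, a: False}
  {a: True, d: False, r: False}


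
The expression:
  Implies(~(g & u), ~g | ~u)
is always true.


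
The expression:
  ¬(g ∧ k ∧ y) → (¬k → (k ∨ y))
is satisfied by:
  {y: True, k: True}
  {y: True, k: False}
  {k: True, y: False}


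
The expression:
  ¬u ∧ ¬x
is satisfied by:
  {x: False, u: False}


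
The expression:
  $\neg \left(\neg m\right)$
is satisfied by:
  {m: True}


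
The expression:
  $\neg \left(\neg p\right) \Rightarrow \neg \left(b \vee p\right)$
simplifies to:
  $\neg p$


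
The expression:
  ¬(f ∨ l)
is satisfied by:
  {l: False, f: False}


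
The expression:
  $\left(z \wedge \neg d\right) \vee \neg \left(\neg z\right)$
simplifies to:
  $z$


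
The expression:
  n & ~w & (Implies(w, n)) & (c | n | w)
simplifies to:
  n & ~w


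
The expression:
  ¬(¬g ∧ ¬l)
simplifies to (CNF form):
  g ∨ l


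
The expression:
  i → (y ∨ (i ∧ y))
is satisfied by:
  {y: True, i: False}
  {i: False, y: False}
  {i: True, y: True}


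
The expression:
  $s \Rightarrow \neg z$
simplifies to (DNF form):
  $\neg s \vee \neg z$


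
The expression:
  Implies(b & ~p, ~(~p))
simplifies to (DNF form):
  p | ~b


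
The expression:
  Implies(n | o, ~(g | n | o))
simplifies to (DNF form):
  ~n & ~o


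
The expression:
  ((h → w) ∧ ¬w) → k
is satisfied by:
  {h: True, k: True, w: True}
  {h: True, k: True, w: False}
  {h: True, w: True, k: False}
  {h: True, w: False, k: False}
  {k: True, w: True, h: False}
  {k: True, w: False, h: False}
  {w: True, k: False, h: False}


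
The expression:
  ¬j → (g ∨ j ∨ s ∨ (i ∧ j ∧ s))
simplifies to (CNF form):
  g ∨ j ∨ s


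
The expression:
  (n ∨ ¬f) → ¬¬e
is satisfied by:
  {e: True, f: True, n: False}
  {e: True, f: False, n: False}
  {n: True, e: True, f: True}
  {n: True, e: True, f: False}
  {f: True, n: False, e: False}


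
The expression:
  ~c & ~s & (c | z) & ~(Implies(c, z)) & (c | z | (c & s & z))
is never true.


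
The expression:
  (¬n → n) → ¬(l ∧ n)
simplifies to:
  ¬l ∨ ¬n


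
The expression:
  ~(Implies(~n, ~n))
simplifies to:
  False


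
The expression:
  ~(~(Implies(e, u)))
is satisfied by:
  {u: True, e: False}
  {e: False, u: False}
  {e: True, u: True}


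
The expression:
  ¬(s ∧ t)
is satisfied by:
  {s: False, t: False}
  {t: True, s: False}
  {s: True, t: False}


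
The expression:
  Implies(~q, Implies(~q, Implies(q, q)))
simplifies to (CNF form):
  True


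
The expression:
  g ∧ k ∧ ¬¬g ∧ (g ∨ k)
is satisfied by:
  {g: True, k: True}


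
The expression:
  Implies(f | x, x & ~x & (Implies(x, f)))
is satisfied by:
  {x: False, f: False}


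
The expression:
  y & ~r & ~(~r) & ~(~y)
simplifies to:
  False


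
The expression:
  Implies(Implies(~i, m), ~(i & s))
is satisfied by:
  {s: False, i: False}
  {i: True, s: False}
  {s: True, i: False}


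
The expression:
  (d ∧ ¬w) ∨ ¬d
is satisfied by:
  {w: False, d: False}
  {d: True, w: False}
  {w: True, d: False}


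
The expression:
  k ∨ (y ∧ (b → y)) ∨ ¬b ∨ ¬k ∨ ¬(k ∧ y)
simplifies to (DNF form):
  True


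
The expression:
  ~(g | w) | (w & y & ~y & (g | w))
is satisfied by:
  {g: False, w: False}


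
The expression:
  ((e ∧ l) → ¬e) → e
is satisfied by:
  {e: True}


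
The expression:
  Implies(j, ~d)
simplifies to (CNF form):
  ~d | ~j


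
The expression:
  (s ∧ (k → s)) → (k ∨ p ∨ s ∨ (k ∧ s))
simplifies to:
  True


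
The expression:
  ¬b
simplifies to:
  ¬b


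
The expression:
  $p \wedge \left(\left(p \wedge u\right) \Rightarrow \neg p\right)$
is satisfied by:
  {p: True, u: False}


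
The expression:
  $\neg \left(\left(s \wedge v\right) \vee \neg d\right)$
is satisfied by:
  {d: True, s: False, v: False}
  {v: True, d: True, s: False}
  {s: True, d: True, v: False}


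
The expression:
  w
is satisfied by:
  {w: True}


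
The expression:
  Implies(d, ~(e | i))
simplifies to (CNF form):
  (~d | ~e) & (~d | ~i)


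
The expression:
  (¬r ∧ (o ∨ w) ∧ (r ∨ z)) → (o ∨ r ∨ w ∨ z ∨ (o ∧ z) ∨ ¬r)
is always true.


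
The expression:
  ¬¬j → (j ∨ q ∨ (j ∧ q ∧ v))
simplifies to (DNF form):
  True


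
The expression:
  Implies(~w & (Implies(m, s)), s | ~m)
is always true.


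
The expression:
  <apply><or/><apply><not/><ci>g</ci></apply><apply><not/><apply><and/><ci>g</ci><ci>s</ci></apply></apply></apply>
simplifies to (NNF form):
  <apply><or/><apply><not/><ci>g</ci></apply><apply><not/><ci>s</ci></apply></apply>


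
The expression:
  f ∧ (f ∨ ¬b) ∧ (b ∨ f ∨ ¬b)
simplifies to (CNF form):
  f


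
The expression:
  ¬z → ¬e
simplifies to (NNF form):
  z ∨ ¬e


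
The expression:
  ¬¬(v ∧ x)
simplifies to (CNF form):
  v ∧ x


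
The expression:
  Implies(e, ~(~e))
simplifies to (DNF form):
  True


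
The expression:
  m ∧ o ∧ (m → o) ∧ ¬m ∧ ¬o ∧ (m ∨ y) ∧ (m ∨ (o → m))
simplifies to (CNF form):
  False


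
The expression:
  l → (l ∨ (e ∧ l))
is always true.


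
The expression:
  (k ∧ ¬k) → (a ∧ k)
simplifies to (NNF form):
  True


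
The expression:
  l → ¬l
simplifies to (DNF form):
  ¬l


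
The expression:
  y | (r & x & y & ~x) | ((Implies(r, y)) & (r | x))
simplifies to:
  y | (x & ~r)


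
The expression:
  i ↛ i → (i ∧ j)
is always true.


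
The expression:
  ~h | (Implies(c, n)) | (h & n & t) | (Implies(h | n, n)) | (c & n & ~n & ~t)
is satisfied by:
  {n: True, h: False, c: False}
  {h: False, c: False, n: False}
  {n: True, c: True, h: False}
  {c: True, h: False, n: False}
  {n: True, h: True, c: False}
  {h: True, n: False, c: False}
  {n: True, c: True, h: True}


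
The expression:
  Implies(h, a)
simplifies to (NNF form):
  a | ~h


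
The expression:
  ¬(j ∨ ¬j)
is never true.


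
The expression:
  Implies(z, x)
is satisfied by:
  {x: True, z: False}
  {z: False, x: False}
  {z: True, x: True}


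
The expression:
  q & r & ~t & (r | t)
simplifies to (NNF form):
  q & r & ~t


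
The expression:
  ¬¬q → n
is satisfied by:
  {n: True, q: False}
  {q: False, n: False}
  {q: True, n: True}


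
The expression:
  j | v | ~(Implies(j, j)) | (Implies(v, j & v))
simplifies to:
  True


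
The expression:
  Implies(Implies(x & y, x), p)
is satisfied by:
  {p: True}


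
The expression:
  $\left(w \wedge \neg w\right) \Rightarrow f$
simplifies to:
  $\text{True}$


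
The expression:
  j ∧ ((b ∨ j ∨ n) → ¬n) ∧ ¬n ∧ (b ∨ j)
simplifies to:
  j ∧ ¬n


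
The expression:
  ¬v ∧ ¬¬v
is never true.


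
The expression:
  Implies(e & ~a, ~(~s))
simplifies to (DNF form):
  a | s | ~e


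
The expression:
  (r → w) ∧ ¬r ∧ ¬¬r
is never true.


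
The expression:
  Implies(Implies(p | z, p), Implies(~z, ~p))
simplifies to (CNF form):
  z | ~p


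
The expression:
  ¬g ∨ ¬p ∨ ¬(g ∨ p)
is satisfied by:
  {p: False, g: False}
  {g: True, p: False}
  {p: True, g: False}


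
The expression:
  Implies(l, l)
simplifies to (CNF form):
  True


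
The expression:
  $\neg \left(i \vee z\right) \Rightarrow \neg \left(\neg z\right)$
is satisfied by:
  {i: True, z: True}
  {i: True, z: False}
  {z: True, i: False}


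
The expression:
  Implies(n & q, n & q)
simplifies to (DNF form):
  True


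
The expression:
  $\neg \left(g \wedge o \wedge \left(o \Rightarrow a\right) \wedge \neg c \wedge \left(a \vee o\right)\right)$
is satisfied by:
  {c: True, g: False, a: False, o: False}
  {o: False, g: False, c: False, a: False}
  {o: True, c: True, g: False, a: False}
  {o: True, g: False, c: False, a: False}
  {a: True, c: True, o: False, g: False}
  {a: True, o: False, g: False, c: False}
  {a: True, o: True, c: True, g: False}
  {a: True, o: True, g: False, c: False}
  {c: True, g: True, a: False, o: False}
  {g: True, a: False, c: False, o: False}
  {o: True, g: True, c: True, a: False}
  {o: True, g: True, a: False, c: False}
  {c: True, g: True, a: True, o: False}
  {g: True, a: True, o: False, c: False}
  {o: True, g: True, a: True, c: True}


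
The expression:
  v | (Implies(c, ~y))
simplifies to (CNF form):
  v | ~c | ~y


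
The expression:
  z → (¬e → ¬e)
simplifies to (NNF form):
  True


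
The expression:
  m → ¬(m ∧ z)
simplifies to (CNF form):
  ¬m ∨ ¬z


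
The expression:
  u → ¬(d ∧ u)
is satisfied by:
  {u: False, d: False}
  {d: True, u: False}
  {u: True, d: False}


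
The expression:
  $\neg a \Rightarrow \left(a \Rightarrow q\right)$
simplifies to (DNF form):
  $\text{True}$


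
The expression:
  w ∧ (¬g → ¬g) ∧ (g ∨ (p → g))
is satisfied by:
  {g: True, w: True, p: False}
  {w: True, p: False, g: False}
  {g: True, p: True, w: True}


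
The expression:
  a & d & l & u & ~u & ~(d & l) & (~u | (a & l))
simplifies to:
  False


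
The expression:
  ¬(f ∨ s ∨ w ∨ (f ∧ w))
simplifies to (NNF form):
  ¬f ∧ ¬s ∧ ¬w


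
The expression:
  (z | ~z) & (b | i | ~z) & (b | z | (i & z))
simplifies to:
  b | (i & z)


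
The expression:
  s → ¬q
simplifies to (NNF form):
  ¬q ∨ ¬s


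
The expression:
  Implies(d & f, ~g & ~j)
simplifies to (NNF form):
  ~d | ~f | (~g & ~j)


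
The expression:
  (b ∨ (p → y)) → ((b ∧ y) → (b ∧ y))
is always true.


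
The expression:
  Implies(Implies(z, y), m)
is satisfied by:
  {m: True, z: True, y: False}
  {m: True, z: False, y: False}
  {y: True, m: True, z: True}
  {y: True, m: True, z: False}
  {z: True, y: False, m: False}


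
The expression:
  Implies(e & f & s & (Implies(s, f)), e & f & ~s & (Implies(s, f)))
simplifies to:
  ~e | ~f | ~s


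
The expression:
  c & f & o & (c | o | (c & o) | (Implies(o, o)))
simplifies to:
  c & f & o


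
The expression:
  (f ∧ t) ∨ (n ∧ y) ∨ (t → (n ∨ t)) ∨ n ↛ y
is always true.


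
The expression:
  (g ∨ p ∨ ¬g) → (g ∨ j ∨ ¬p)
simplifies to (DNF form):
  g ∨ j ∨ ¬p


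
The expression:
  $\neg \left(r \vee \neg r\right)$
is never true.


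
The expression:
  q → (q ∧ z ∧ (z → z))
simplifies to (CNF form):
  z ∨ ¬q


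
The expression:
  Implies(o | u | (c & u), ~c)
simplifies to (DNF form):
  ~c | (~o & ~u)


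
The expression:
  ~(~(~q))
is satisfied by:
  {q: False}


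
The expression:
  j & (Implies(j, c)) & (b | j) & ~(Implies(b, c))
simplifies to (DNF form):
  False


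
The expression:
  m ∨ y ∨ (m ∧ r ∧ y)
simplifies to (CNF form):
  m ∨ y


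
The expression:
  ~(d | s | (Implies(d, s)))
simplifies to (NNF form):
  False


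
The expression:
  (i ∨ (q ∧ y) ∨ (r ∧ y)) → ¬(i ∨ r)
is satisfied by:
  {i: False, y: False, r: False}
  {r: True, i: False, y: False}
  {y: True, i: False, r: False}


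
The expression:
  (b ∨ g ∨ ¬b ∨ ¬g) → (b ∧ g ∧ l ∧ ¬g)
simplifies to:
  False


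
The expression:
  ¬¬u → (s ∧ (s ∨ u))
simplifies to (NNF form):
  s ∨ ¬u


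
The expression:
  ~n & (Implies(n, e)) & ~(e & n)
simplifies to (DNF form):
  ~n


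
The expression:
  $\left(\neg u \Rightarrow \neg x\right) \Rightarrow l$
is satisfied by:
  {l: True, x: True, u: False}
  {l: True, x: False, u: False}
  {l: True, u: True, x: True}
  {l: True, u: True, x: False}
  {x: True, u: False, l: False}


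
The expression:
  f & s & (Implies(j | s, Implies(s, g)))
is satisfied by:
  {g: True, s: True, f: True}


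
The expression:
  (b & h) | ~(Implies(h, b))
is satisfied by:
  {h: True}


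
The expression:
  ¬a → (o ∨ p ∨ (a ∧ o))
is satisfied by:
  {a: True, o: True, p: True}
  {a: True, o: True, p: False}
  {a: True, p: True, o: False}
  {a: True, p: False, o: False}
  {o: True, p: True, a: False}
  {o: True, p: False, a: False}
  {p: True, o: False, a: False}


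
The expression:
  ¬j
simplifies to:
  ¬j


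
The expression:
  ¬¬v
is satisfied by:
  {v: True}


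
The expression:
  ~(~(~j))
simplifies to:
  ~j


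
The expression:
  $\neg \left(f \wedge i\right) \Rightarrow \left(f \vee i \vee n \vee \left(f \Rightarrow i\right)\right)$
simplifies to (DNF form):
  $\text{True}$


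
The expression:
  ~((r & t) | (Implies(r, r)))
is never true.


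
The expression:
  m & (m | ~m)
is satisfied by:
  {m: True}


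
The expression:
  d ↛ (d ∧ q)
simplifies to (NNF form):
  d ∧ ¬q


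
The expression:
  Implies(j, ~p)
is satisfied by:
  {p: False, j: False}
  {j: True, p: False}
  {p: True, j: False}


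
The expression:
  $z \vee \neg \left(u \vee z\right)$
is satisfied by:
  {z: True, u: False}
  {u: False, z: False}
  {u: True, z: True}


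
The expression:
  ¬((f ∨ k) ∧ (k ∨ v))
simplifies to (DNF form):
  (¬f ∧ ¬k) ∨ (¬k ∧ ¬v)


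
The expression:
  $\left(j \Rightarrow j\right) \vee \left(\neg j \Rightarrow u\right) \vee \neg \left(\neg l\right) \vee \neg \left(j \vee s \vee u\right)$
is always true.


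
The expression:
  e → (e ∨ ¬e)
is always true.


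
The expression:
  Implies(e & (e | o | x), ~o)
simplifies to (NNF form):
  ~e | ~o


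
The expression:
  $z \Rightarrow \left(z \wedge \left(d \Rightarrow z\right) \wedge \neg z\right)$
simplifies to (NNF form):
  $\neg z$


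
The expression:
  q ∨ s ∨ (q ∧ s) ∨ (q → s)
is always true.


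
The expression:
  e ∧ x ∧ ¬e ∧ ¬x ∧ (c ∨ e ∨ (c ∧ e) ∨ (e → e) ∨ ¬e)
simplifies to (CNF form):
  False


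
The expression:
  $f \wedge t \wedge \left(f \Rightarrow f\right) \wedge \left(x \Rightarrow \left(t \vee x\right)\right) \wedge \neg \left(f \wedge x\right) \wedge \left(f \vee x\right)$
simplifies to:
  $f \wedge t \wedge \neg x$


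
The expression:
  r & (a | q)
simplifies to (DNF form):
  (a & r) | (q & r)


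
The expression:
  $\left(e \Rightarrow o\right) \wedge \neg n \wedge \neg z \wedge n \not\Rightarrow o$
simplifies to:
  $\text{False}$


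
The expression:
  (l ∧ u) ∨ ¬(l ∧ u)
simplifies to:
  True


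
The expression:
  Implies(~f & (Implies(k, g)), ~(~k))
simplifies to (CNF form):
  f | k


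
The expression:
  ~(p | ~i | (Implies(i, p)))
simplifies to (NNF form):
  i & ~p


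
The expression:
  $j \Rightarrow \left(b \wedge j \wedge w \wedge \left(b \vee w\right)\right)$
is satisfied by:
  {w: True, b: True, j: False}
  {w: True, b: False, j: False}
  {b: True, w: False, j: False}
  {w: False, b: False, j: False}
  {j: True, w: True, b: True}


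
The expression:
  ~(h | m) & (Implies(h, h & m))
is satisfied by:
  {h: False, m: False}


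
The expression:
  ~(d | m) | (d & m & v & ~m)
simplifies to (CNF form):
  ~d & ~m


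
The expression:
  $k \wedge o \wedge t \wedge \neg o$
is never true.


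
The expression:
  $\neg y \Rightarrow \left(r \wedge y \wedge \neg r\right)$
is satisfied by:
  {y: True}


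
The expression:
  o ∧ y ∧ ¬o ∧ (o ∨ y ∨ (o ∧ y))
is never true.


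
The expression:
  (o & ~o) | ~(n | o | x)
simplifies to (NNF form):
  ~n & ~o & ~x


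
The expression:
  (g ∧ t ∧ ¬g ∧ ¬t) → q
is always true.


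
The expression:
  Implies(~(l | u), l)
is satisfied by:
  {l: True, u: True}
  {l: True, u: False}
  {u: True, l: False}


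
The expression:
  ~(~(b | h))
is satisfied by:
  {b: True, h: True}
  {b: True, h: False}
  {h: True, b: False}


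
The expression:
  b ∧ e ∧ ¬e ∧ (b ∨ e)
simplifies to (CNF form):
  False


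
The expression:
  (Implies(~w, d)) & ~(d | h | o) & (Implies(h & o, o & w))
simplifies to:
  w & ~d & ~h & ~o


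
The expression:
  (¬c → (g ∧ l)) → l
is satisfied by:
  {l: True, c: False}
  {c: False, l: False}
  {c: True, l: True}


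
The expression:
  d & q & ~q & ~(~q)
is never true.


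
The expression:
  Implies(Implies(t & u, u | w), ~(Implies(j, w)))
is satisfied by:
  {j: True, w: False}


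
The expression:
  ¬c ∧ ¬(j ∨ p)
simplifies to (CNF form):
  ¬c ∧ ¬j ∧ ¬p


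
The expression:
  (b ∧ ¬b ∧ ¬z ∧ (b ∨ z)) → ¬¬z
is always true.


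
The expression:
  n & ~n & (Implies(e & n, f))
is never true.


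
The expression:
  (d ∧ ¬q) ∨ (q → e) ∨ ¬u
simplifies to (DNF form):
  e ∨ ¬q ∨ ¬u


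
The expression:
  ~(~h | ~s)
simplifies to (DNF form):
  h & s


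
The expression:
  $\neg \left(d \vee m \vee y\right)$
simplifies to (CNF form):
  $\neg d \wedge \neg m \wedge \neg y$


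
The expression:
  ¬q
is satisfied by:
  {q: False}


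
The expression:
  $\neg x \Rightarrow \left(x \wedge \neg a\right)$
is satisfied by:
  {x: True}


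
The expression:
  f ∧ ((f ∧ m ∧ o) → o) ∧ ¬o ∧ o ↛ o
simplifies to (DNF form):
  False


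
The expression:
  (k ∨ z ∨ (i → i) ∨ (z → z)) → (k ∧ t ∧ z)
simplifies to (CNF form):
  k ∧ t ∧ z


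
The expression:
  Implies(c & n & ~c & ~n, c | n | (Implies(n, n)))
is always true.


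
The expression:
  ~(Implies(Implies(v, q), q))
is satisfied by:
  {q: False, v: False}


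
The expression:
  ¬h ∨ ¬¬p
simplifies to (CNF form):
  p ∨ ¬h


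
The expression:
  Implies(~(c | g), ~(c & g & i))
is always true.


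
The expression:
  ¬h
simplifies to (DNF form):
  ¬h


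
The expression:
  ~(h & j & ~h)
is always true.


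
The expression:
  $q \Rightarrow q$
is always true.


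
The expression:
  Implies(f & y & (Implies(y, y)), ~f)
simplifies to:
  ~f | ~y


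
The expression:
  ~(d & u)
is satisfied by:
  {u: False, d: False}
  {d: True, u: False}
  {u: True, d: False}


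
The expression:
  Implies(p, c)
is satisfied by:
  {c: True, p: False}
  {p: False, c: False}
  {p: True, c: True}


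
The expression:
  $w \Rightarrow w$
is always true.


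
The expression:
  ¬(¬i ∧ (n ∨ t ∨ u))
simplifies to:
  i ∨ (¬n ∧ ¬t ∧ ¬u)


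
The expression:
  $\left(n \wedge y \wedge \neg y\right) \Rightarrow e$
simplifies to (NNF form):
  $\text{True}$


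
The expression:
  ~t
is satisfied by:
  {t: False}


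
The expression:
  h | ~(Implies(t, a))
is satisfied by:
  {t: True, h: True, a: False}
  {h: True, a: False, t: False}
  {t: True, h: True, a: True}
  {h: True, a: True, t: False}
  {t: True, a: False, h: False}


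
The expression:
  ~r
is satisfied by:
  {r: False}


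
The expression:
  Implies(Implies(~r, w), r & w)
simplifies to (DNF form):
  (r & w) | (~r & ~w)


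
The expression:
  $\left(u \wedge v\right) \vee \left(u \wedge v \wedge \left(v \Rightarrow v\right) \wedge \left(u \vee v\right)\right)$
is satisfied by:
  {u: True, v: True}


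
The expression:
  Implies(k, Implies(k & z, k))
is always true.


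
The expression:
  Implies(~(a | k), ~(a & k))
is always true.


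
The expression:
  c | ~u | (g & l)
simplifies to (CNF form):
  (c | g | ~u) & (c | l | ~u)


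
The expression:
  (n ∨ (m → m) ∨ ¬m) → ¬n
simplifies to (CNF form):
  ¬n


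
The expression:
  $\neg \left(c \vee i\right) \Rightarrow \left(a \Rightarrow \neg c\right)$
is always true.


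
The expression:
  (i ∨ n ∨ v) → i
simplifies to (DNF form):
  i ∨ (¬n ∧ ¬v)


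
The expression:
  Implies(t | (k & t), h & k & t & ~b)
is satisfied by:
  {h: True, k: True, t: False, b: False}
  {h: True, k: False, t: False, b: False}
  {k: True, b: False, h: False, t: False}
  {b: False, k: False, h: False, t: False}
  {b: True, h: True, k: True, t: False}
  {b: True, h: True, k: False, t: False}
  {b: True, k: True, h: False, t: False}
  {b: True, k: False, h: False, t: False}
  {t: True, h: True, k: True, b: False}


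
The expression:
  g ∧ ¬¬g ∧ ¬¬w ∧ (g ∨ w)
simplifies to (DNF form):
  g ∧ w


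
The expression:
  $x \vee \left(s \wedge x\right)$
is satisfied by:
  {x: True}


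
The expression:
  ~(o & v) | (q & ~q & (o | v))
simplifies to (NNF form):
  ~o | ~v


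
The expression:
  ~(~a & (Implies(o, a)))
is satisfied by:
  {a: True, o: True}
  {a: True, o: False}
  {o: True, a: False}


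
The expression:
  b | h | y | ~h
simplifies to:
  True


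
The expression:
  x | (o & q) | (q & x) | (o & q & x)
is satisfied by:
  {x: True, q: True, o: True}
  {x: True, q: True, o: False}
  {x: True, o: True, q: False}
  {x: True, o: False, q: False}
  {q: True, o: True, x: False}


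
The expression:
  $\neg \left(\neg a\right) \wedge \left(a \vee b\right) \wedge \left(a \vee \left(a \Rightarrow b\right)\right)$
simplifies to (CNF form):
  $a$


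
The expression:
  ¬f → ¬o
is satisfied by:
  {f: True, o: False}
  {o: False, f: False}
  {o: True, f: True}


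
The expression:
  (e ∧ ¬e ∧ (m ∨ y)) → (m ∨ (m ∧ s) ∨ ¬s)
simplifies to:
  True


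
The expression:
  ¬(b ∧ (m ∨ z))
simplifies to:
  (¬m ∧ ¬z) ∨ ¬b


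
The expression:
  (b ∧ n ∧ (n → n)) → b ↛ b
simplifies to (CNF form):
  ¬b ∨ ¬n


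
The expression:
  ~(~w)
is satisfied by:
  {w: True}


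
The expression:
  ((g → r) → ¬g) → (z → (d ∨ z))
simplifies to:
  True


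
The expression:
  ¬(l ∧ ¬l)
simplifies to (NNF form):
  True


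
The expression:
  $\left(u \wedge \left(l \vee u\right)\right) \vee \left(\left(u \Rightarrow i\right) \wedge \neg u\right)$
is always true.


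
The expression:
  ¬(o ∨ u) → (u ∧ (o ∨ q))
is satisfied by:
  {o: True, u: True}
  {o: True, u: False}
  {u: True, o: False}


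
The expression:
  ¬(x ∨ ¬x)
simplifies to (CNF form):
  False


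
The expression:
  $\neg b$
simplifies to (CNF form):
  $\neg b$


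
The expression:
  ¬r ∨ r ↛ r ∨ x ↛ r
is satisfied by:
  {r: False}


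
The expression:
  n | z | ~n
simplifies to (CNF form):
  True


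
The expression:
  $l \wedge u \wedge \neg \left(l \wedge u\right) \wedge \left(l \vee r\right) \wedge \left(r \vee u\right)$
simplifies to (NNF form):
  $\text{False}$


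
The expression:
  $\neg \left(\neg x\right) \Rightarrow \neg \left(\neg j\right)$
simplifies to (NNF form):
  $j \vee \neg x$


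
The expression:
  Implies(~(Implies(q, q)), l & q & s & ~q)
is always true.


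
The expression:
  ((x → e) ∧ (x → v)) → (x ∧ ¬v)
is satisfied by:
  {x: True, v: False, e: False}
  {e: True, x: True, v: False}
  {v: True, x: True, e: False}


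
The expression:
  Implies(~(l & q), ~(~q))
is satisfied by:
  {q: True}


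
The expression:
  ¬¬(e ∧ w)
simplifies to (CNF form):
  e ∧ w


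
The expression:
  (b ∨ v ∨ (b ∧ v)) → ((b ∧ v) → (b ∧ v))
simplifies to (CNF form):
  True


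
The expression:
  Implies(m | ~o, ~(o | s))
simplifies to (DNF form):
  (o & ~m) | (~o & ~s)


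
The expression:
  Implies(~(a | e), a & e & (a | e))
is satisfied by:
  {a: True, e: True}
  {a: True, e: False}
  {e: True, a: False}


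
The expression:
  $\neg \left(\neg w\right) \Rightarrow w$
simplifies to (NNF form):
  $\text{True}$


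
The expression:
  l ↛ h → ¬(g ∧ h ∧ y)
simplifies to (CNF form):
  True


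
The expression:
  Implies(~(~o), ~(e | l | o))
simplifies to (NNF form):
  ~o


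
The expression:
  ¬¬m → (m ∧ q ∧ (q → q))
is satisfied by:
  {q: True, m: False}
  {m: False, q: False}
  {m: True, q: True}


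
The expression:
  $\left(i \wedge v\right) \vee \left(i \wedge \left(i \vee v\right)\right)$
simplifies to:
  $i$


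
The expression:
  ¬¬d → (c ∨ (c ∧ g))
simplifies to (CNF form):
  c ∨ ¬d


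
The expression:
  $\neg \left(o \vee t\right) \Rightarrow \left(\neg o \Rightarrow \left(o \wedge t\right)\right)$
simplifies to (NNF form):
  $o \vee t$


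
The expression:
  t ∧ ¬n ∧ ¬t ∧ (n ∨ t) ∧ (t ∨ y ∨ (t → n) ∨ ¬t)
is never true.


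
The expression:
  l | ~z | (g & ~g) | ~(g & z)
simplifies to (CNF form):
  l | ~g | ~z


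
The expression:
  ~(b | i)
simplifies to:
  ~b & ~i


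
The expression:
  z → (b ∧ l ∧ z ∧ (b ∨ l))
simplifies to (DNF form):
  (b ∧ l) ∨ ¬z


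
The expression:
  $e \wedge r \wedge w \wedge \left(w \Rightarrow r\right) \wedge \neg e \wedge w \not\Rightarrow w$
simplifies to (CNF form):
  $\text{False}$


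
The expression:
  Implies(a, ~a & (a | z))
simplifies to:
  ~a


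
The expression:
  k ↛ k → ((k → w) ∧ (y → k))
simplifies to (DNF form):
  True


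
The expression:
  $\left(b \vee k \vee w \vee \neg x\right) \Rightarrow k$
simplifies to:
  $k \vee \left(x \wedge \neg b \wedge \neg w\right)$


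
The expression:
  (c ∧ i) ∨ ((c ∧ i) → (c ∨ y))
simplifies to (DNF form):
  True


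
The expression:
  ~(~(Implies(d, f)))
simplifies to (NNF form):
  f | ~d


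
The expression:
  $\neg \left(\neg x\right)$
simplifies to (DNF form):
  $x$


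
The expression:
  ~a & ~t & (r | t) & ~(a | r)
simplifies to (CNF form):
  False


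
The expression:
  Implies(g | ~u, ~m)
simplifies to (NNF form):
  ~m | (u & ~g)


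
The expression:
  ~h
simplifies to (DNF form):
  ~h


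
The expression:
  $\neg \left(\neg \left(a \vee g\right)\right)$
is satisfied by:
  {a: True, g: True}
  {a: True, g: False}
  {g: True, a: False}


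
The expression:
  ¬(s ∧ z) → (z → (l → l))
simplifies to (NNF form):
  True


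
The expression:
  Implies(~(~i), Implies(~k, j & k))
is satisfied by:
  {k: True, i: False}
  {i: False, k: False}
  {i: True, k: True}


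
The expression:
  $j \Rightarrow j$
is always true.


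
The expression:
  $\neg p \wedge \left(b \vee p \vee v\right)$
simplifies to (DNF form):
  $\left(b \wedge \neg p\right) \vee \left(v \wedge \neg p\right)$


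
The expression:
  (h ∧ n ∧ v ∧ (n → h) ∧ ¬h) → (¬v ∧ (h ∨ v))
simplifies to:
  True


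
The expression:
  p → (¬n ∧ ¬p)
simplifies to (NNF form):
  ¬p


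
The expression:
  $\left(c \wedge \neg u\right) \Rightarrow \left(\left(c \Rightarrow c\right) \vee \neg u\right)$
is always true.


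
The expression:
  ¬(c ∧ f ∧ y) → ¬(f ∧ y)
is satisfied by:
  {c: True, y: False, f: False}
  {c: False, y: False, f: False}
  {f: True, c: True, y: False}
  {f: True, c: False, y: False}
  {y: True, c: True, f: False}
  {y: True, c: False, f: False}
  {y: True, f: True, c: True}


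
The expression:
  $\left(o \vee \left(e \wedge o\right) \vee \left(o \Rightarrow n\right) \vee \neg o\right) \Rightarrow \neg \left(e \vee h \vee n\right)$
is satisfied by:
  {n: False, e: False, h: False}


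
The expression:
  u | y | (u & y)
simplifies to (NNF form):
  u | y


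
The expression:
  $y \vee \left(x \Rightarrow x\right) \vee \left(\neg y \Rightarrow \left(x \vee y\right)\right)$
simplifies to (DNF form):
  $\text{True}$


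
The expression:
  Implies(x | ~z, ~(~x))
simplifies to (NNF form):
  x | z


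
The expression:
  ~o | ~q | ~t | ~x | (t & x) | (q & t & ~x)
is always true.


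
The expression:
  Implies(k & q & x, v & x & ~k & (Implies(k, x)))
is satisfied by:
  {k: False, q: False, x: False}
  {x: True, k: False, q: False}
  {q: True, k: False, x: False}
  {x: True, q: True, k: False}
  {k: True, x: False, q: False}
  {x: True, k: True, q: False}
  {q: True, k: True, x: False}
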